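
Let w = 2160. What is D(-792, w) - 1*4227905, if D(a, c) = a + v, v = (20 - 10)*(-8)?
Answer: -4228777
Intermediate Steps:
v = -80 (v = 10*(-8) = -80)
D(a, c) = -80 + a (D(a, c) = a - 80 = -80 + a)
D(-792, w) - 1*4227905 = (-80 - 792) - 1*4227905 = -872 - 4227905 = -4228777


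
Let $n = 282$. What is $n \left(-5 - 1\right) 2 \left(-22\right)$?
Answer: $74448$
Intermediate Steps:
$n \left(-5 - 1\right) 2 \left(-22\right) = 282 \left(-5 - 1\right) 2 \left(-22\right) = 282 \left(-6\right) 2 \left(-22\right) = 282 \left(\left(-12\right) \left(-22\right)\right) = 282 \cdot 264 = 74448$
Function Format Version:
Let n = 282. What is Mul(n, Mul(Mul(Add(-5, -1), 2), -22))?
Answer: 74448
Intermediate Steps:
Mul(n, Mul(Mul(Add(-5, -1), 2), -22)) = Mul(282, Mul(Mul(Add(-5, -1), 2), -22)) = Mul(282, Mul(Mul(-6, 2), -22)) = Mul(282, Mul(-12, -22)) = Mul(282, 264) = 74448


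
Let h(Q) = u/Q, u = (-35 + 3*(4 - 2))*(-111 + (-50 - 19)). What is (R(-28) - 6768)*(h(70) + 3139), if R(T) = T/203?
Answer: -4415228620/203 ≈ -2.1750e+7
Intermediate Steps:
R(T) = T/203 (R(T) = T*(1/203) = T/203)
u = 5220 (u = (-35 + 3*2)*(-111 - 69) = (-35 + 6)*(-180) = -29*(-180) = 5220)
h(Q) = 5220/Q
(R(-28) - 6768)*(h(70) + 3139) = ((1/203)*(-28) - 6768)*(5220/70 + 3139) = (-4/29 - 6768)*(5220*(1/70) + 3139) = -196276*(522/7 + 3139)/29 = -196276/29*22495/7 = -4415228620/203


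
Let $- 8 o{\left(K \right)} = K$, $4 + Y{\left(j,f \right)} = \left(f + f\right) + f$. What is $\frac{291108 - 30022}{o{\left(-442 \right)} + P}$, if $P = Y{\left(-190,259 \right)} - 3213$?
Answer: $- \frac{1044344}{9539} \approx -109.48$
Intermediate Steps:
$Y{\left(j,f \right)} = -4 + 3 f$ ($Y{\left(j,f \right)} = -4 + \left(\left(f + f\right) + f\right) = -4 + \left(2 f + f\right) = -4 + 3 f$)
$o{\left(K \right)} = - \frac{K}{8}$
$P = -2440$ ($P = \left(-4 + 3 \cdot 259\right) - 3213 = \left(-4 + 777\right) - 3213 = 773 - 3213 = -2440$)
$\frac{291108 - 30022}{o{\left(-442 \right)} + P} = \frac{291108 - 30022}{\left(- \frac{1}{8}\right) \left(-442\right) - 2440} = \frac{261086}{\frac{221}{4} - 2440} = \frac{261086}{- \frac{9539}{4}} = 261086 \left(- \frac{4}{9539}\right) = - \frac{1044344}{9539}$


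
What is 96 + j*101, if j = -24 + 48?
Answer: 2520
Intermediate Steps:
j = 24
96 + j*101 = 96 + 24*101 = 96 + 2424 = 2520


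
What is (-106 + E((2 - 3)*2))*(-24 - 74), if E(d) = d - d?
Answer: 10388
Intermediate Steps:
E(d) = 0
(-106 + E((2 - 3)*2))*(-24 - 74) = (-106 + 0)*(-24 - 74) = -106*(-98) = 10388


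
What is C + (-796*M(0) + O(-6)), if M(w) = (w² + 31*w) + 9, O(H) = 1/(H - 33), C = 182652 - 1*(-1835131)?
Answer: 78414140/39 ≈ 2.0106e+6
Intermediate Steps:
C = 2017783 (C = 182652 + 1835131 = 2017783)
O(H) = 1/(-33 + H)
M(w) = 9 + w² + 31*w
C + (-796*M(0) + O(-6)) = 2017783 + (-796*(9 + 0² + 31*0) + 1/(-33 - 6)) = 2017783 + (-796*(9 + 0 + 0) + 1/(-39)) = 2017783 + (-796*9 - 1/39) = 2017783 + (-7164 - 1/39) = 2017783 - 279397/39 = 78414140/39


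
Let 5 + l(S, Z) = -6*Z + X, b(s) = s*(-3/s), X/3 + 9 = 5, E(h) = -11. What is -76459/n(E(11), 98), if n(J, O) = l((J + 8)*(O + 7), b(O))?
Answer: -76459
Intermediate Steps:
X = -12 (X = -27 + 3*5 = -27 + 15 = -12)
b(s) = -3
l(S, Z) = -17 - 6*Z (l(S, Z) = -5 + (-6*Z - 12) = -5 + (-12 - 6*Z) = -17 - 6*Z)
n(J, O) = 1 (n(J, O) = -17 - 6*(-3) = -17 + 18 = 1)
-76459/n(E(11), 98) = -76459/1 = -76459*1 = -76459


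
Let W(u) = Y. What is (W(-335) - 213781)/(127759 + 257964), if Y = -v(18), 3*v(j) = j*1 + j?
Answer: -213793/385723 ≈ -0.55427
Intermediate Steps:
v(j) = 2*j/3 (v(j) = (j*1 + j)/3 = (j + j)/3 = (2*j)/3 = 2*j/3)
Y = -12 (Y = -2*18/3 = -1*12 = -12)
W(u) = -12
(W(-335) - 213781)/(127759 + 257964) = (-12 - 213781)/(127759 + 257964) = -213793/385723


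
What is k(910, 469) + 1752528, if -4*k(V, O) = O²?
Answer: 6790151/4 ≈ 1.6975e+6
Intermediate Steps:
k(V, O) = -O²/4
k(910, 469) + 1752528 = -¼*469² + 1752528 = -¼*219961 + 1752528 = -219961/4 + 1752528 = 6790151/4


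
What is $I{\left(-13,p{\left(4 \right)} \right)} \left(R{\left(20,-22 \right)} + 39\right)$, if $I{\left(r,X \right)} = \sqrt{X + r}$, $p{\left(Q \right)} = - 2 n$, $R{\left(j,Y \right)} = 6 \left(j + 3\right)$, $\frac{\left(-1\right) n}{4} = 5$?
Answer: $531 \sqrt{3} \approx 919.72$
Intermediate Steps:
$n = -20$ ($n = \left(-4\right) 5 = -20$)
$R{\left(j,Y \right)} = 18 + 6 j$ ($R{\left(j,Y \right)} = 6 \left(3 + j\right) = 18 + 6 j$)
$p{\left(Q \right)} = 40$ ($p{\left(Q \right)} = \left(-2\right) \left(-20\right) = 40$)
$I{\left(-13,p{\left(4 \right)} \right)} \left(R{\left(20,-22 \right)} + 39\right) = \sqrt{40 - 13} \left(\left(18 + 6 \cdot 20\right) + 39\right) = \sqrt{27} \left(\left(18 + 120\right) + 39\right) = 3 \sqrt{3} \left(138 + 39\right) = 3 \sqrt{3} \cdot 177 = 531 \sqrt{3}$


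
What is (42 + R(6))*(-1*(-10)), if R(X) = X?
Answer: 480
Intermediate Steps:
(42 + R(6))*(-1*(-10)) = (42 + 6)*(-1*(-10)) = 48*10 = 480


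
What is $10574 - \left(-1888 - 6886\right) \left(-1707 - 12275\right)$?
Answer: $-122667494$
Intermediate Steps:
$10574 - \left(-1888 - 6886\right) \left(-1707 - 12275\right) = 10574 - - 8774 \left(-1707 - 12275\right) = 10574 - \left(-8774\right) \left(-13982\right) = 10574 - 122678068 = -122667494$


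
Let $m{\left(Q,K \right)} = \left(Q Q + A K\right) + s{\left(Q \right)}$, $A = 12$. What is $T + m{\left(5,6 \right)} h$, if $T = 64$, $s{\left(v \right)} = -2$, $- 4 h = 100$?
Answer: $-2311$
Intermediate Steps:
$h = -25$ ($h = \left(- \frac{1}{4}\right) 100 = -25$)
$m{\left(Q,K \right)} = -2 + Q^{2} + 12 K$ ($m{\left(Q,K \right)} = \left(Q Q + 12 K\right) - 2 = \left(Q^{2} + 12 K\right) - 2 = -2 + Q^{2} + 12 K$)
$T + m{\left(5,6 \right)} h = 64 + \left(-2 + 5^{2} + 12 \cdot 6\right) \left(-25\right) = 64 + \left(-2 + 25 + 72\right) \left(-25\right) = 64 + 95 \left(-25\right) = 64 - 2375 = -2311$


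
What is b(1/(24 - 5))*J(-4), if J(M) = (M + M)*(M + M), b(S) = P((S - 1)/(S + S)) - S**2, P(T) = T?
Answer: -208000/361 ≈ -576.18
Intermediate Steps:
b(S) = -S**2 + (-1 + S)/(2*S) (b(S) = (S - 1)/(S + S) - S**2 = (-1 + S)/((2*S)) - S**2 = (-1 + S)*(1/(2*S)) - S**2 = (-1 + S)/(2*S) - S**2 = -S**2 + (-1 + S)/(2*S))
J(M) = 4*M**2 (J(M) = (2*M)*(2*M) = 4*M**2)
b(1/(24 - 5))*J(-4) = ((-1 + 1/(24 - 5) - 2/(24 - 5)**3)/(2*(1/(24 - 5))))*(4*(-4)**2) = ((-1 + 1/19 - 2*(1/19)**3)/(2*(1/19)))*(4*16) = ((-1 + 1/19 - 2*(1/19)**3)/(2*(1/19)))*64 = ((1/2)*19*(-1 + 1/19 - 2*1/6859))*64 = ((1/2)*19*(-1 + 1/19 - 2/6859))*64 = ((1/2)*19*(-6500/6859))*64 = -3250/361*64 = -208000/361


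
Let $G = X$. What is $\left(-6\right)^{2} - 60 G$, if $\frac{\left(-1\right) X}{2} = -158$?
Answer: $-18924$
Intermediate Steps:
$X = 316$ ($X = \left(-2\right) \left(-158\right) = 316$)
$G = 316$
$\left(-6\right)^{2} - 60 G = \left(-6\right)^{2} - 18960 = 36 - 18960 = -18924$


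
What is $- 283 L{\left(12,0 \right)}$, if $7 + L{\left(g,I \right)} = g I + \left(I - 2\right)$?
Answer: $2547$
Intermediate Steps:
$L{\left(g,I \right)} = -9 + I + I g$ ($L{\left(g,I \right)} = -7 + \left(g I + \left(I - 2\right)\right) = -7 + \left(I g + \left(I - 2\right)\right) = -7 + \left(I g + \left(-2 + I\right)\right) = -7 + \left(-2 + I + I g\right) = -9 + I + I g$)
$- 283 L{\left(12,0 \right)} = - 283 \left(-9 + 0 + 0 \cdot 12\right) = - 283 \left(-9 + 0 + 0\right) = \left(-283\right) \left(-9\right) = 2547$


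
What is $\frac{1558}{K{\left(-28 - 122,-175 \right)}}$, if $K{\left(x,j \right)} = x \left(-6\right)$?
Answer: $\frac{779}{450} \approx 1.7311$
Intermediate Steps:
$K{\left(x,j \right)} = - 6 x$
$\frac{1558}{K{\left(-28 - 122,-175 \right)}} = \frac{1558}{\left(-6\right) \left(-28 - 122\right)} = \frac{1558}{\left(-6\right) \left(-150\right)} = \frac{1558}{900} = 1558 \cdot \frac{1}{900} = \frac{779}{450}$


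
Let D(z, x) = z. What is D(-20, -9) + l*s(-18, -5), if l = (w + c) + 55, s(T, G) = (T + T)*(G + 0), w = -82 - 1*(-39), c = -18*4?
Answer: -10820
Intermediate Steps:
c = -72
w = -43 (w = -82 + 39 = -43)
s(T, G) = 2*G*T (s(T, G) = (2*T)*G = 2*G*T)
l = -60 (l = (-43 - 72) + 55 = -115 + 55 = -60)
D(-20, -9) + l*s(-18, -5) = -20 - 120*(-5)*(-18) = -20 - 60*180 = -20 - 10800 = -10820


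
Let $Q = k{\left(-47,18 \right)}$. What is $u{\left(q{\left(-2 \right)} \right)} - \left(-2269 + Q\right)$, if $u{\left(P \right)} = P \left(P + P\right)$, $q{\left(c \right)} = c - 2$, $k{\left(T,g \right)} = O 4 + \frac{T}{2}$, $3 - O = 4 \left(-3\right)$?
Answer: $\frac{4529}{2} \approx 2264.5$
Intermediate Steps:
$O = 15$ ($O = 3 - 4 \left(-3\right) = 3 - -12 = 3 + 12 = 15$)
$k{\left(T,g \right)} = 60 + \frac{T}{2}$ ($k{\left(T,g \right)} = 15 \cdot 4 + \frac{T}{2} = 60 + T \frac{1}{2} = 60 + \frac{T}{2}$)
$q{\left(c \right)} = -2 + c$
$u{\left(P \right)} = 2 P^{2}$ ($u{\left(P \right)} = P 2 P = 2 P^{2}$)
$Q = \frac{73}{2}$ ($Q = 60 + \frac{1}{2} \left(-47\right) = 60 - \frac{47}{2} = \frac{73}{2} \approx 36.5$)
$u{\left(q{\left(-2 \right)} \right)} - \left(-2269 + Q\right) = 2 \left(-2 - 2\right)^{2} - \left(-2269 + \frac{73}{2}\right) = 2 \left(-4\right)^{2} - - \frac{4465}{2} = 2 \cdot 16 + \frac{4465}{2} = 32 + \frac{4465}{2} = \frac{4529}{2}$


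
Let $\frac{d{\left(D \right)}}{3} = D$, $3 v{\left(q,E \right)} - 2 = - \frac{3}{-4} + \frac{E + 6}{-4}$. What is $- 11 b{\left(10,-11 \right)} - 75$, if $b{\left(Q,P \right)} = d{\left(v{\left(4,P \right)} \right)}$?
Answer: $-119$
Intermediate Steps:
$v{\left(q,E \right)} = \frac{5}{12} - \frac{E}{12}$ ($v{\left(q,E \right)} = \frac{2}{3} + \frac{- \frac{3}{-4} + \frac{E + 6}{-4}}{3} = \frac{2}{3} + \frac{\left(-3\right) \left(- \frac{1}{4}\right) + \left(6 + E\right) \left(- \frac{1}{4}\right)}{3} = \frac{2}{3} + \frac{\frac{3}{4} - \left(\frac{3}{2} + \frac{E}{4}\right)}{3} = \frac{2}{3} + \frac{- \frac{3}{4} - \frac{E}{4}}{3} = \frac{2}{3} - \left(\frac{1}{4} + \frac{E}{12}\right) = \frac{5}{12} - \frac{E}{12}$)
$d{\left(D \right)} = 3 D$
$b{\left(Q,P \right)} = \frac{5}{4} - \frac{P}{4}$ ($b{\left(Q,P \right)} = 3 \left(\frac{5}{12} - \frac{P}{12}\right) = \frac{5}{4} - \frac{P}{4}$)
$- 11 b{\left(10,-11 \right)} - 75 = - 11 \left(\frac{5}{4} - - \frac{11}{4}\right) - 75 = - 11 \left(\frac{5}{4} + \frac{11}{4}\right) - 75 = \left(-11\right) 4 - 75 = -44 - 75 = -119$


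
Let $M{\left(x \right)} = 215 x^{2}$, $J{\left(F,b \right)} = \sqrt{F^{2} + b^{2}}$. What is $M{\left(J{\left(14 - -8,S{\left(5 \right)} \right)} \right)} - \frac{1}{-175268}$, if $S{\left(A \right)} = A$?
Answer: $\frac{19180453581}{175268} \approx 1.0944 \cdot 10^{5}$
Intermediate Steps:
$M{\left(J{\left(14 - -8,S{\left(5 \right)} \right)} \right)} - \frac{1}{-175268} = 215 \left(\sqrt{\left(14 - -8\right)^{2} + 5^{2}}\right)^{2} - \frac{1}{-175268} = 215 \left(\sqrt{\left(14 + 8\right)^{2} + 25}\right)^{2} - - \frac{1}{175268} = 215 \left(\sqrt{22^{2} + 25}\right)^{2} + \frac{1}{175268} = 215 \left(\sqrt{484 + 25}\right)^{2} + \frac{1}{175268} = 215 \left(\sqrt{509}\right)^{2} + \frac{1}{175268} = 215 \cdot 509 + \frac{1}{175268} = 109435 + \frac{1}{175268} = \frac{19180453581}{175268}$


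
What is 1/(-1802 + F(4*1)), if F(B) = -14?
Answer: -1/1816 ≈ -0.00055066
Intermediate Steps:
1/(-1802 + F(4*1)) = 1/(-1802 - 14) = 1/(-1816) = -1/1816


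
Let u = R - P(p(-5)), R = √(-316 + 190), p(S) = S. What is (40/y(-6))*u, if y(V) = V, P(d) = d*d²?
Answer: -2500/3 - 20*I*√14 ≈ -833.33 - 74.833*I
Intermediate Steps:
P(d) = d³
R = 3*I*√14 (R = √(-126) = 3*I*√14 ≈ 11.225*I)
u = 125 + 3*I*√14 (u = 3*I*√14 - 1*(-5)³ = 3*I*√14 - 1*(-125) = 3*I*√14 + 125 = 125 + 3*I*√14 ≈ 125.0 + 11.225*I)
(40/y(-6))*u = (40/(-6))*(125 + 3*I*√14) = (40*(-⅙))*(125 + 3*I*√14) = -20*(125 + 3*I*√14)/3 = -2500/3 - 20*I*√14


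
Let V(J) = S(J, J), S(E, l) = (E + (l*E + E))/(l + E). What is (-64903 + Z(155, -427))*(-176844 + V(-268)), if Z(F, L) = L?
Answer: 11561907410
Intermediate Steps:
S(E, l) = (2*E + E*l)/(E + l) (S(E, l) = (E + (E*l + E))/(E + l) = (E + (E + E*l))/(E + l) = (2*E + E*l)/(E + l))
V(J) = 1 + J/2 (V(J) = J*(2 + J)/(J + J) = J*(2 + J)/((2*J)) = J*(1/(2*J))*(2 + J) = 1 + J/2)
(-64903 + Z(155, -427))*(-176844 + V(-268)) = (-64903 - 427)*(-176844 + (1 + (½)*(-268))) = -65330*(-176844 + (1 - 134)) = -65330*(-176844 - 133) = -65330*(-176977) = 11561907410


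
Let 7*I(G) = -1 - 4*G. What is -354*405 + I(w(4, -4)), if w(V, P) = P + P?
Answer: -1003559/7 ≈ -1.4337e+5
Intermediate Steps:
w(V, P) = 2*P
I(G) = -⅐ - 4*G/7 (I(G) = (-1 - 4*G)/7 = -⅐ - 4*G/7)
-354*405 + I(w(4, -4)) = -354*405 + (-⅐ - 8*(-4)/7) = -143370 + (-⅐ - 4/7*(-8)) = -143370 + (-⅐ + 32/7) = -143370 + 31/7 = -1003559/7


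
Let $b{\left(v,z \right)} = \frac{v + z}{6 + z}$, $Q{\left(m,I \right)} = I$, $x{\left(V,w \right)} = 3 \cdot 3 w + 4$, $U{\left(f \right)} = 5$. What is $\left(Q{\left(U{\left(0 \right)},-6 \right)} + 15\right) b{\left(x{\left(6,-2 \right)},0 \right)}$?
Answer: $-21$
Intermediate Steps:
$x{\left(V,w \right)} = 4 + 9 w$ ($x{\left(V,w \right)} = 9 w + 4 = 4 + 9 w$)
$b{\left(v,z \right)} = \frac{v + z}{6 + z}$
$\left(Q{\left(U{\left(0 \right)},-6 \right)} + 15\right) b{\left(x{\left(6,-2 \right)},0 \right)} = \left(-6 + 15\right) \frac{\left(4 + 9 \left(-2\right)\right) + 0}{6 + 0} = 9 \frac{\left(4 - 18\right) + 0}{6} = 9 \frac{-14 + 0}{6} = 9 \cdot \frac{1}{6} \left(-14\right) = 9 \left(- \frac{7}{3}\right) = -21$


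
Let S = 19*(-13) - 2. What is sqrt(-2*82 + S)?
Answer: I*sqrt(413) ≈ 20.322*I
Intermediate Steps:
S = -249 (S = -247 - 2 = -249)
sqrt(-2*82 + S) = sqrt(-2*82 - 249) = sqrt(-164 - 249) = sqrt(-413) = I*sqrt(413)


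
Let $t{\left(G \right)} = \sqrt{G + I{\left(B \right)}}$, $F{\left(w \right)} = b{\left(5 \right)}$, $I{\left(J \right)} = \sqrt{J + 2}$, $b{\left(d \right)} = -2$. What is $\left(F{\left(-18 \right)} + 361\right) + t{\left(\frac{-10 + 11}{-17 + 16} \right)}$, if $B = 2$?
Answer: $360$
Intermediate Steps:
$I{\left(J \right)} = \sqrt{2 + J}$
$F{\left(w \right)} = -2$
$t{\left(G \right)} = \sqrt{2 + G}$ ($t{\left(G \right)} = \sqrt{G + \sqrt{2 + 2}} = \sqrt{G + \sqrt{4}} = \sqrt{G + 2} = \sqrt{2 + G}$)
$\left(F{\left(-18 \right)} + 361\right) + t{\left(\frac{-10 + 11}{-17 + 16} \right)} = \left(-2 + 361\right) + \sqrt{2 + \frac{-10 + 11}{-17 + 16}} = 359 + \sqrt{2 + 1 \frac{1}{-1}} = 359 + \sqrt{2 + 1 \left(-1\right)} = 359 + \sqrt{2 - 1} = 359 + \sqrt{1} = 359 + 1 = 360$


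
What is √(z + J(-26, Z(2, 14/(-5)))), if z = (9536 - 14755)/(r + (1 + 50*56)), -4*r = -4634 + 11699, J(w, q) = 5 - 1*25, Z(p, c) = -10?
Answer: 2*I*√107258046/4139 ≈ 5.0044*I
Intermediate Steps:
J(w, q) = -20 (J(w, q) = 5 - 25 = -20)
r = -7065/4 (r = -(-4634 + 11699)/4 = -¼*7065 = -7065/4 ≈ -1766.3)
z = -20876/4139 (z = (9536 - 14755)/(-7065/4 + (1 + 50*56)) = -5219/(-7065/4 + (1 + 2800)) = -5219/(-7065/4 + 2801) = -5219/4139/4 = -5219*4/4139 = -20876/4139 ≈ -5.0437)
√(z + J(-26, Z(2, 14/(-5)))) = √(-20876/4139 - 20) = √(-103656/4139) = 2*I*√107258046/4139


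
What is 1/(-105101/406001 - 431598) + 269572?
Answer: 47236919517352827/175229324699 ≈ 2.6957e+5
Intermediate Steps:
1/(-105101/406001 - 431598) + 269572 = 1/(-175229324699/406001) + 269572 = -406001/175229324699 + 269572 = 47236919517352827/175229324699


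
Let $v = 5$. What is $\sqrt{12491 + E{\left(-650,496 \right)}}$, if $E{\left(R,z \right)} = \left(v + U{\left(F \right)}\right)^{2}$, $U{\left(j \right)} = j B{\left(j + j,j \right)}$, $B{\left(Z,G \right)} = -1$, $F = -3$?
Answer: $9 \sqrt{155} \approx 112.05$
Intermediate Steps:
$U{\left(j \right)} = - j$ ($U{\left(j \right)} = j \left(-1\right) = - j$)
$E{\left(R,z \right)} = 64$ ($E{\left(R,z \right)} = \left(5 - -3\right)^{2} = \left(5 + 3\right)^{2} = 8^{2} = 64$)
$\sqrt{12491 + E{\left(-650,496 \right)}} = \sqrt{12491 + 64} = \sqrt{12555} = 9 \sqrt{155}$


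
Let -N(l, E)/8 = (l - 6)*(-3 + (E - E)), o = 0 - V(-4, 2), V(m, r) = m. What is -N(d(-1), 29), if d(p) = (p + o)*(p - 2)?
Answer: 360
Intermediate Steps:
o = 4 (o = 0 - 1*(-4) = 0 + 4 = 4)
d(p) = (-2 + p)*(4 + p) (d(p) = (p + 4)*(p - 2) = (4 + p)*(-2 + p) = (-2 + p)*(4 + p))
N(l, E) = -144 + 24*l (N(l, E) = -8*(l - 6)*(-3 + (E - E)) = -8*(-6 + l)*(-3 + 0) = -8*(-6 + l)*(-3) = -8*(18 - 3*l) = -144 + 24*l)
-N(d(-1), 29) = -(-144 + 24*(-8 + (-1)² + 2*(-1))) = -(-144 + 24*(-8 + 1 - 2)) = -(-144 + 24*(-9)) = -(-144 - 216) = -1*(-360) = 360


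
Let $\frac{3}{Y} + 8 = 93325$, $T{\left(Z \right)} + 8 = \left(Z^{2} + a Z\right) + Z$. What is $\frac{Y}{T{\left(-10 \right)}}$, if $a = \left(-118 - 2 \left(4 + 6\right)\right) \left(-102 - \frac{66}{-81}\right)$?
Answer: $- \frac{27}{117204472294} \approx -2.3037 \cdot 10^{-10}$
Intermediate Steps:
$a = \frac{125672}{9}$ ($a = \left(-118 - 20\right) \left(-102 - - \frac{22}{27}\right) = \left(-118 - 20\right) \left(-102 + \frac{22}{27}\right) = \left(-138\right) \left(- \frac{2732}{27}\right) = \frac{125672}{9} \approx 13964.0$)
$T{\left(Z \right)} = -8 + Z^{2} + \frac{125681 Z}{9}$ ($T{\left(Z \right)} = -8 + \left(\left(Z^{2} + \frac{125672 Z}{9}\right) + Z\right) = -8 + \left(Z^{2} + \frac{125681 Z}{9}\right) = -8 + Z^{2} + \frac{125681 Z}{9}$)
$Y = \frac{3}{93317}$ ($Y = \frac{3}{-8 + 93325} = \frac{3}{93317} \approx 3.2148 \cdot 10^{-5}$)
$\frac{Y}{T{\left(-10 \right)}} = \frac{3}{93317 \left(-8 + \left(-10\right)^{2} + \frac{125681}{9} \left(-10\right)\right)} = \frac{3}{93317 \left(-8 + 100 - \frac{1256810}{9}\right)} = \frac{3}{93317 \left(- \frac{1255982}{9}\right)} = \frac{3}{93317} \left(- \frac{9}{1255982}\right) = - \frac{27}{117204472294}$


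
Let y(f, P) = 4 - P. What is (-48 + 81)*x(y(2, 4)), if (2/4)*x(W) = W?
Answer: 0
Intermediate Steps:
x(W) = 2*W
(-48 + 81)*x(y(2, 4)) = (-48 + 81)*(2*(4 - 1*4)) = 33*(2*(4 - 4)) = 33*(2*0) = 33*0 = 0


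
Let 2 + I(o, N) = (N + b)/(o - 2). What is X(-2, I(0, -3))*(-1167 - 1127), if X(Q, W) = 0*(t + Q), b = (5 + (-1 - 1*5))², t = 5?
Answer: 0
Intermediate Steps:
b = 1 (b = (5 + (-1 - 5))² = (5 - 6)² = (-1)² = 1)
I(o, N) = -2 + (1 + N)/(-2 + o) (I(o, N) = -2 + (N + 1)/(o - 2) = -2 + (1 + N)/(-2 + o))
X(Q, W) = 0 (X(Q, W) = 0*(5 + Q) = 0)
X(-2, I(0, -3))*(-1167 - 1127) = 0*(-1167 - 1127) = 0*(-2294) = 0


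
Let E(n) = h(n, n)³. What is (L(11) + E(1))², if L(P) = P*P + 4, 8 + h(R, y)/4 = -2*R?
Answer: 4080015625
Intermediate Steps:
h(R, y) = -32 - 8*R (h(R, y) = -32 + 4*(-2*R) = -32 - 8*R)
L(P) = 4 + P² (L(P) = P² + 4 = 4 + P²)
E(n) = (-32 - 8*n)³
(L(11) + E(1))² = ((4 + 11²) - 512*(4 + 1)³)² = ((4 + 121) - 512*5³)² = (125 - 512*125)² = (125 - 64000)² = (-63875)² = 4080015625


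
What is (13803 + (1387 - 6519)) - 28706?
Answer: -20035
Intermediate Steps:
(13803 + (1387 - 6519)) - 28706 = (13803 - 5132) - 28706 = 8671 - 28706 = -20035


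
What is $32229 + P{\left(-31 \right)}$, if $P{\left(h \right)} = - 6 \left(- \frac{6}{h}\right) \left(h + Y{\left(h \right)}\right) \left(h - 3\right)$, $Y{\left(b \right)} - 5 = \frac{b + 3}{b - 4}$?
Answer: $\frac{4841271}{155} \approx 31234.0$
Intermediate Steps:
$Y{\left(b \right)} = 5 + \frac{3 + b}{-4 + b}$ ($Y{\left(b \right)} = 5 + \frac{b + 3}{b - 4} = 5 + \frac{3 + b}{-4 + b}$)
$P{\left(h \right)} = \frac{36 \left(-3 + h\right) \left(h + \frac{-17 + 6 h}{-4 + h}\right)}{h}$ ($P{\left(h \right)} = - 6 \left(- \frac{6}{h}\right) \left(h + \frac{-17 + 6 h}{-4 + h}\right) \left(h - 3\right) = \frac{36}{h} \left(h + \frac{-17 + 6 h}{-4 + h}\right) \left(-3 + h\right) = \frac{36}{h} \left(-3 + h\right) \left(h + \frac{-17 + 6 h}{-4 + h}\right) = \frac{36 \left(-3 + h\right) \left(h + \frac{-17 + 6 h}{-4 + h}\right)}{h}$)
$32229 + P{\left(-31 \right)} = 32229 + \frac{36 \left(51 + \left(-31\right)^{3} - \left(-31\right)^{2} - -713\right)}{\left(-31\right) \left(-4 - 31\right)} = 32229 + 36 \left(- \frac{1}{31}\right) \frac{1}{-35} \left(51 - 29791 - 961 + 713\right) = 32229 + 36 \left(- \frac{1}{31}\right) \left(- \frac{1}{35}\right) \left(51 - 29791 - 961 + 713\right) = 32229 + 36 \left(- \frac{1}{31}\right) \left(- \frac{1}{35}\right) \left(-29988\right) = 32229 - \frac{154224}{155} = \frac{4841271}{155}$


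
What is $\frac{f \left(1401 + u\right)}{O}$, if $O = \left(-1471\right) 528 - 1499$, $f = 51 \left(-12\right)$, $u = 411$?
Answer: $\frac{1108944}{778187} \approx 1.425$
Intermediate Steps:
$f = -612$
$O = -778187$ ($O = -776688 - 1499 = -778187$)
$\frac{f \left(1401 + u\right)}{O} = \frac{\left(-612\right) \left(1401 + 411\right)}{-778187} = \left(-612\right) 1812 \left(- \frac{1}{778187}\right) = \left(-1108944\right) \left(- \frac{1}{778187}\right) = \frac{1108944}{778187}$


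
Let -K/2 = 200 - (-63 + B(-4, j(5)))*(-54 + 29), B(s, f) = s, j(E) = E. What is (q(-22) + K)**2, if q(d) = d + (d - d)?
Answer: 8573184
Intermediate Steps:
q(d) = d (q(d) = d + 0 = d)
K = 2950 (K = -2*(200 - (-63 - 4)*(-54 + 29)) = -2*(200 - (-67)*(-25)) = -2*(200 - 1*1675) = -2*(200 - 1675) = -2*(-1475) = 2950)
(q(-22) + K)**2 = (-22 + 2950)**2 = 2928**2 = 8573184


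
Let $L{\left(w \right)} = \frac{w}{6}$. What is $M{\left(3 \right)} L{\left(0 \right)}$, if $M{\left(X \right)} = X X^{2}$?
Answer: $0$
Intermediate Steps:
$M{\left(X \right)} = X^{3}$
$L{\left(w \right)} = \frac{w}{6}$ ($L{\left(w \right)} = w \frac{1}{6} = \frac{w}{6}$)
$M{\left(3 \right)} L{\left(0 \right)} = 3^{3} \cdot \frac{1}{6} \cdot 0 = 27 \cdot 0 = 0$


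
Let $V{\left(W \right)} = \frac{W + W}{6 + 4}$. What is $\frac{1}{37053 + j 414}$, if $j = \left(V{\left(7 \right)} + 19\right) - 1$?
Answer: $\frac{5}{225423} \approx 2.2181 \cdot 10^{-5}$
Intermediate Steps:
$V{\left(W \right)} = \frac{W}{5}$ ($V{\left(W \right)} = \frac{2 W}{10} = 2 W \frac{1}{10} = \frac{W}{5}$)
$j = \frac{97}{5}$ ($j = \left(\frac{1}{5} \cdot 7 + 19\right) - 1 = \left(\frac{7}{5} + 19\right) - 1 = \frac{102}{5} - 1 = \frac{97}{5} \approx 19.4$)
$\frac{1}{37053 + j 414} = \frac{1}{37053 + \frac{97}{5} \cdot 414} = \frac{1}{37053 + \frac{40158}{5}} = \frac{1}{\frac{225423}{5}} = \frac{5}{225423}$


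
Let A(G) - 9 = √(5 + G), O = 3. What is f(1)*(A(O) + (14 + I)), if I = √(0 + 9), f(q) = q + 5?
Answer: 156 + 12*√2 ≈ 172.97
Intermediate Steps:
f(q) = 5 + q
I = 3 (I = √9 = 3)
A(G) = 9 + √(5 + G)
f(1)*(A(O) + (14 + I)) = (5 + 1)*((9 + √(5 + 3)) + (14 + 3)) = 6*((9 + √8) + 17) = 6*((9 + 2*√2) + 17) = 6*(26 + 2*√2) = 156 + 12*√2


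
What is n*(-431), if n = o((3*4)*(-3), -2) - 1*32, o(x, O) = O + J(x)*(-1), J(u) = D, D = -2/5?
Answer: 72408/5 ≈ 14482.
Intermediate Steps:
D = -⅖ (D = -2*⅕ = -⅖ ≈ -0.40000)
J(u) = -⅖
o(x, O) = ⅖ + O (o(x, O) = O - ⅖*(-1) = O + ⅖ = ⅖ + O)
n = -168/5 (n = (⅖ - 2) - 1*32 = -8/5 - 32 = -168/5 ≈ -33.600)
n*(-431) = -168/5*(-431) = 72408/5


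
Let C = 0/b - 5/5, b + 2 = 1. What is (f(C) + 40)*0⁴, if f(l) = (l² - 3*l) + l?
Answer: 0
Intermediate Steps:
b = -1 (b = -2 + 1 = -1)
C = -1 (C = 0/(-1) - 5/5 = 0*(-1) - 5*⅕ = 0 - 1 = -1)
f(l) = l² - 2*l
(f(C) + 40)*0⁴ = (-(-2 - 1) + 40)*0⁴ = (-1*(-3) + 40)*0 = (3 + 40)*0 = 43*0 = 0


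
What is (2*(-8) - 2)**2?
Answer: 324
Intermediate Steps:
(2*(-8) - 2)**2 = (-16 - 2)**2 = (-18)**2 = 324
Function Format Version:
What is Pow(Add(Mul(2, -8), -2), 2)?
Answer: 324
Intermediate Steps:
Pow(Add(Mul(2, -8), -2), 2) = Pow(Add(-16, -2), 2) = Pow(-18, 2) = 324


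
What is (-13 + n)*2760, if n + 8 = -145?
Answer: -458160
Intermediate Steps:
n = -153 (n = -8 - 145 = -153)
(-13 + n)*2760 = (-13 - 153)*2760 = -166*2760 = -458160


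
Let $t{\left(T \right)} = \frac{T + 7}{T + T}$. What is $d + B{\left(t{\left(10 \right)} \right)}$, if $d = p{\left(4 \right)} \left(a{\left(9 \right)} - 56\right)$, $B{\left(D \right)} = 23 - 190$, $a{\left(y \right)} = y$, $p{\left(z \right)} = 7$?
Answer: $-496$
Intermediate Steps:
$t{\left(T \right)} = \frac{7 + T}{2 T}$
$B{\left(D \right)} = -167$ ($B{\left(D \right)} = 23 - 190 = -167$)
$d = -329$ ($d = 7 \left(9 - 56\right) = 7 \left(-47\right) = -329$)
$d + B{\left(t{\left(10 \right)} \right)} = -329 - 167 = -496$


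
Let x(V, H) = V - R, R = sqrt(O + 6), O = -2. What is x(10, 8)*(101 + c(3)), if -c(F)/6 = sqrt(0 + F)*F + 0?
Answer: 808 - 144*sqrt(3) ≈ 558.58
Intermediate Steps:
c(F) = -6*F**(3/2) (c(F) = -6*(sqrt(0 + F)*F + 0) = -6*(sqrt(F)*F + 0) = -6*(F**(3/2) + 0) = -6*F**(3/2))
R = 2 (R = sqrt(-2 + 6) = sqrt(4) = 2)
x(V, H) = -2 + V (x(V, H) = V - 1*2 = V - 2 = -2 + V)
x(10, 8)*(101 + c(3)) = (-2 + 10)*(101 - 18*sqrt(3)) = 8*(101 - 18*sqrt(3)) = 808 - 144*sqrt(3)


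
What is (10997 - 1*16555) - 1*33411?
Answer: -38969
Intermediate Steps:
(10997 - 1*16555) - 1*33411 = (10997 - 16555) - 33411 = -5558 - 33411 = -38969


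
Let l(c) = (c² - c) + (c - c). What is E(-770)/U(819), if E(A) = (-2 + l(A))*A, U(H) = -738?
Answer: 228562180/369 ≈ 6.1941e+5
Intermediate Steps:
l(c) = c² - c (l(c) = (c² - c) + 0 = c² - c)
E(A) = A*(-2 + A*(-1 + A)) (E(A) = (-2 + A*(-1 + A))*A = A*(-2 + A*(-1 + A)))
E(-770)/U(819) = -770*(-2 - 770*(-1 - 770))/(-738) = -770*(-2 - 770*(-771))*(-1/738) = -770*(-2 + 593670)*(-1/738) = -770*593668*(-1/738) = -457124360*(-1/738) = 228562180/369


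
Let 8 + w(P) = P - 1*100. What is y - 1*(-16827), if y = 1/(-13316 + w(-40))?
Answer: 226558727/13464 ≈ 16827.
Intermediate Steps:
w(P) = -108 + P (w(P) = -8 + (P - 1*100) = -8 + (P - 100) = -8 + (-100 + P) = -108 + P)
y = -1/13464 (y = 1/(-13316 + (-108 - 40)) = 1/(-13316 - 148) = 1/(-13464) = -1/13464 ≈ -7.4272e-5)
y - 1*(-16827) = -1/13464 - 1*(-16827) = -1/13464 + 16827 = 226558727/13464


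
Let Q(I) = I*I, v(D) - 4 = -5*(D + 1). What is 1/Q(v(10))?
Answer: 1/2601 ≈ 0.00038447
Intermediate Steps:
v(D) = -1 - 5*D (v(D) = 4 - 5*(D + 1) = 4 - 5*(1 + D) = 4 + (-5 - 5*D) = -1 - 5*D)
Q(I) = I²
1/Q(v(10)) = 1/((-1 - 5*10)²) = 1/((-1 - 50)²) = 1/((-51)²) = 1/2601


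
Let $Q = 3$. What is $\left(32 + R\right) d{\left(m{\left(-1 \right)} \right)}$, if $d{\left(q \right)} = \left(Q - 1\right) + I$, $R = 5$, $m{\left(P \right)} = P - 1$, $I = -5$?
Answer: $-111$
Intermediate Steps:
$m{\left(P \right)} = -1 + P$ ($m{\left(P \right)} = P - 1 = -1 + P$)
$d{\left(q \right)} = -3$ ($d{\left(q \right)} = \left(3 - 1\right) - 5 = 2 - 5 = -3$)
$\left(32 + R\right) d{\left(m{\left(-1 \right)} \right)} = \left(32 + 5\right) \left(-3\right) = 37 \left(-3\right) = -111$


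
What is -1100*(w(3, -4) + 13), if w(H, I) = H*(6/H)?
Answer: -20900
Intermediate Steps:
w(H, I) = 6
-1100*(w(3, -4) + 13) = -1100*(6 + 13) = -1100*19 = -20900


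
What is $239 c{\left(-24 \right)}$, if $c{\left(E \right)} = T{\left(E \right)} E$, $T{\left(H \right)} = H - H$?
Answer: $0$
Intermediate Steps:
$T{\left(H \right)} = 0$
$c{\left(E \right)} = 0$ ($c{\left(E \right)} = 0 E = 0$)
$239 c{\left(-24 \right)} = 239 \cdot 0 = 0$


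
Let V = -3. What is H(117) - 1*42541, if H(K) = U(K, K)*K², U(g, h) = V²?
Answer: 80660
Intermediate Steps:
U(g, h) = 9 (U(g, h) = (-3)² = 9)
H(K) = 9*K²
H(117) - 1*42541 = 9*117² - 1*42541 = 9*13689 - 42541 = 123201 - 42541 = 80660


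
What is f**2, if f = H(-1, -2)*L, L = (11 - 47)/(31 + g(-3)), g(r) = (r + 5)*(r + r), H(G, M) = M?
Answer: 5184/361 ≈ 14.360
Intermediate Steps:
g(r) = 2*r*(5 + r) (g(r) = (5 + r)*(2*r) = 2*r*(5 + r))
L = -36/19 (L = (11 - 47)/(31 + 2*(-3)*(5 - 3)) = -36/(31 + 2*(-3)*2) = -36/(31 - 12) = -36/19 ≈ -1.8947)
f = 72/19 (f = -2*(-36/19) = 72/19 ≈ 3.7895)
f**2 = (72/19)**2 = 5184/361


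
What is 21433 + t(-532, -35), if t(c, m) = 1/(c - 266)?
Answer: 17103533/798 ≈ 21433.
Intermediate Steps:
t(c, m) = 1/(-266 + c)
21433 + t(-532, -35) = 21433 + 1/(-266 - 532) = 21433 + 1/(-798) = 21433 - 1/798 = 17103533/798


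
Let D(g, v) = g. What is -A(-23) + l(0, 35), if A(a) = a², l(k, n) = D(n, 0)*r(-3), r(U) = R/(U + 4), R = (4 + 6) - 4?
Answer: -319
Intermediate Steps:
R = 6 (R = 10 - 4 = 6)
r(U) = 6/(4 + U) (r(U) = 6/(U + 4) = 6/(4 + U))
l(k, n) = 6*n (l(k, n) = n*(6/(4 - 3)) = n*(6/1) = n*(6*1) = n*6 = 6*n)
-A(-23) + l(0, 35) = -1*(-23)² + 6*35 = -1*529 + 210 = -529 + 210 = -319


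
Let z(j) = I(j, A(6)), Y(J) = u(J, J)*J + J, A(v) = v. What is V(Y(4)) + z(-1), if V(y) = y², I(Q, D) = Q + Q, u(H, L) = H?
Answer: 398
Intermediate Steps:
I(Q, D) = 2*Q
Y(J) = J + J² (Y(J) = J*J + J = J² + J = J + J²)
z(j) = 2*j
V(Y(4)) + z(-1) = (4*(1 + 4))² + 2*(-1) = (4*5)² - 2 = 20² - 2 = 400 - 2 = 398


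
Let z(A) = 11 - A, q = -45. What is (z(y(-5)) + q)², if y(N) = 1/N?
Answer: 28561/25 ≈ 1142.4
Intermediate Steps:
(z(y(-5)) + q)² = ((11 - 1/(-5)) - 45)² = ((11 - 1*(-⅕)) - 45)² = ((11 + ⅕) - 45)² = (56/5 - 45)² = (-169/5)² = 28561/25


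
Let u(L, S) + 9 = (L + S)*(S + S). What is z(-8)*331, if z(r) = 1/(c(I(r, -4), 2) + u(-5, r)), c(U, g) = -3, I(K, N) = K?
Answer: 331/196 ≈ 1.6888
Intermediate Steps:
u(L, S) = -9 + 2*S*(L + S) (u(L, S) = -9 + (L + S)*(S + S) = -9 + (L + S)*(2*S) = -9 + 2*S*(L + S))
z(r) = 1/(-12 - 10*r + 2*r²) (z(r) = 1/(-3 + (-9 + 2*r² + 2*(-5)*r)) = 1/(-3 + (-9 + 2*r² - 10*r)) = 1/(-3 + (-9 - 10*r + 2*r²)) = 1/(-12 - 10*r + 2*r²))
z(-8)*331 = (1/(2*(-6 + (-8)² - 5*(-8))))*331 = (1/(2*(-6 + 64 + 40)))*331 = ((½)/98)*331 = ((½)*(1/98))*331 = (1/196)*331 = 331/196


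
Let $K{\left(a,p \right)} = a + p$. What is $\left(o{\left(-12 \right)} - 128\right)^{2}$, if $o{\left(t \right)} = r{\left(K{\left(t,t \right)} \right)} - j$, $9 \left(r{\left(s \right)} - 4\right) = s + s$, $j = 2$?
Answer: $\frac{155236}{9} \approx 17248.0$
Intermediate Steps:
$r{\left(s \right)} = 4 + \frac{2 s}{9}$ ($r{\left(s \right)} = 4 + \frac{s + s}{9} = 4 + \frac{2 s}{9}$)
$o{\left(t \right)} = 2 + \frac{4 t}{9}$ ($o{\left(t \right)} = \left(4 + \frac{2 \left(t + t\right)}{9}\right) - 2 = \left(4 + \frac{2 \cdot 2 t}{9}\right) - 2 = \left(4 + \frac{4 t}{9}\right) - 2 = 2 + \frac{4 t}{9}$)
$\left(o{\left(-12 \right)} - 128\right)^{2} = \left(\left(2 + \frac{4}{9} \left(-12\right)\right) - 128\right)^{2} = \left(\left(2 - \frac{16}{3}\right) - 128\right)^{2} = \left(- \frac{10}{3} - 128\right)^{2} = \left(- \frac{394}{3}\right)^{2} = \frac{155236}{9}$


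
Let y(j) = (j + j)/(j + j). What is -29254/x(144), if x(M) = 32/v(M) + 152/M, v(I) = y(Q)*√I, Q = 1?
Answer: -526572/67 ≈ -7859.3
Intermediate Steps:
y(j) = 1 (y(j) = (2*j)/((2*j)) = (2*j)*(1/(2*j)) = 1)
v(I) = √I (v(I) = 1*√I = √I)
x(M) = 32/√M + 152/M (x(M) = 32/(√M) + 152/M = 32/√M + 152/M)
-29254/x(144) = -29254/(32/√144 + 152/144) = -29254/(32*(1/12) + 152*(1/144)) = -29254/(8/3 + 19/18) = -29254/67/18 = -29254*18/67 = -526572/67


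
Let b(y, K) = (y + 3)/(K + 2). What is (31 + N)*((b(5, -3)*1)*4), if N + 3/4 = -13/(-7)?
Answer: -7192/7 ≈ -1027.4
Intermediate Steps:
N = 31/28 (N = -3/4 - 13/(-7) = -3/4 - 13*(-1/7) = -3/4 + 13/7 = 31/28 ≈ 1.1071)
b(y, K) = (3 + y)/(2 + K)
(31 + N)*((b(5, -3)*1)*4) = (31 + 31/28)*((((3 + 5)/(2 - 3))*1)*4) = 899*(((8/(-1))*1)*4)/28 = 899*((-1*8*1)*4)/28 = 899*(-8*1*4)/28 = 899*(-8*4)/28 = (899/28)*(-32) = -7192/7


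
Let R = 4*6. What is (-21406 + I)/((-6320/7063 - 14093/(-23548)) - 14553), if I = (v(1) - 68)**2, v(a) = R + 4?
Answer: 156863071064/115261777013 ≈ 1.3609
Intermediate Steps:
R = 24
v(a) = 28 (v(a) = 24 + 4 = 28)
I = 1600 (I = (28 - 68)**2 = (-40)**2 = 1600)
(-21406 + I)/((-6320/7063 - 14093/(-23548)) - 14553) = (-21406 + 1600)/((-6320/7063 - 14093/(-23548)) - 14553) = -19806/((-6320*1/7063 - 14093*(-1/23548)) - 14553) = -19806/((-6320/7063 + 14093/23548) - 14553) = -19806/(-7040643/23759932 - 14553) = -19806/(-345785331039/23759932) = -19806*(-23759932/345785331039) = 156863071064/115261777013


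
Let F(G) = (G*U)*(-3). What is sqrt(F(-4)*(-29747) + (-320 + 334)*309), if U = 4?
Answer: 3*I*sqrt(158170) ≈ 1193.1*I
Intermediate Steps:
F(G) = -12*G (F(G) = (G*4)*(-3) = (4*G)*(-3) = -12*G)
sqrt(F(-4)*(-29747) + (-320 + 334)*309) = sqrt(-12*(-4)*(-29747) + (-320 + 334)*309) = sqrt(48*(-29747) + 14*309) = sqrt(-1427856 + 4326) = sqrt(-1423530) = 3*I*sqrt(158170)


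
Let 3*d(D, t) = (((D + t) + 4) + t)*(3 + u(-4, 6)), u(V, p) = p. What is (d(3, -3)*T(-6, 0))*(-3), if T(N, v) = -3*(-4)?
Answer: -108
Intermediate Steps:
T(N, v) = 12
d(D, t) = 12 + 3*D + 6*t (d(D, t) = ((((D + t) + 4) + t)*(3 + 6))/3 = (((4 + D + t) + t)*9)/3 = ((4 + D + 2*t)*9)/3 = (36 + 9*D + 18*t)/3 = 12 + 3*D + 6*t)
(d(3, -3)*T(-6, 0))*(-3) = ((12 + 3*3 + 6*(-3))*12)*(-3) = ((12 + 9 - 18)*12)*(-3) = (3*12)*(-3) = 36*(-3) = -108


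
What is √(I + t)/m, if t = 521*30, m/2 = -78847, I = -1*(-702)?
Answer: -√4083/78847 ≈ -0.00081041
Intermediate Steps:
I = 702
m = -157694 (m = 2*(-78847) = -157694)
t = 15630
√(I + t)/m = √(702 + 15630)/(-157694) = √16332*(-1/157694) = (2*√4083)*(-1/157694) = -√4083/78847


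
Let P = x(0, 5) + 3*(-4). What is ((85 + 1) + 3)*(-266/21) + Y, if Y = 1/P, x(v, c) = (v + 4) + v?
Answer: -27059/24 ≈ -1127.5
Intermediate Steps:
x(v, c) = 4 + 2*v (x(v, c) = (4 + v) + v = 4 + 2*v)
P = -8 (P = (4 + 2*0) + 3*(-4) = (4 + 0) - 12 = 4 - 12 = -8)
Y = -1/8 (Y = 1/(-8) = -1/8 ≈ -0.12500)
((85 + 1) + 3)*(-266/21) + Y = ((85 + 1) + 3)*(-266/21) - 1/8 = (86 + 3)*(-266*1/21) - 1/8 = 89*(-38/3) - 1/8 = -3382/3 - 1/8 = -27059/24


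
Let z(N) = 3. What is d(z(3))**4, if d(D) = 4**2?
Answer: 65536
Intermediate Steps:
d(D) = 16
d(z(3))**4 = 16**4 = 65536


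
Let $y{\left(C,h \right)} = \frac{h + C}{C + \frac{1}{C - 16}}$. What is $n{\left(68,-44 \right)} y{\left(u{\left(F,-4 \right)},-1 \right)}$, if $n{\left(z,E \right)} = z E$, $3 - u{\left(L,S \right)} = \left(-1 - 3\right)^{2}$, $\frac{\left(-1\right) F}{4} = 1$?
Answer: $- \frac{86768}{27} \approx -3213.6$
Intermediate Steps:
$F = -4$ ($F = \left(-4\right) 1 = -4$)
$u{\left(L,S \right)} = -13$ ($u{\left(L,S \right)} = 3 - \left(-1 - 3\right)^{2} = 3 - \left(-4\right)^{2} = 3 - 16 = -13$)
$n{\left(z,E \right)} = E z$
$y{\left(C,h \right)} = \frac{C + h}{C + \frac{1}{-16 + C}}$
$n{\left(68,-44 \right)} y{\left(u{\left(F,-4 \right)},-1 \right)} = \left(-44\right) 68 \frac{\left(-13\right)^{2} - -208 - -16 - -13}{1 + \left(-13\right)^{2} - -208} = - 2992 \frac{169 + 208 + 16 + 13}{1 + 169 + 208} = - 2992 \cdot \frac{1}{378} \cdot 406 = \left(-2992\right) \frac{29}{27} = - \frac{86768}{27}$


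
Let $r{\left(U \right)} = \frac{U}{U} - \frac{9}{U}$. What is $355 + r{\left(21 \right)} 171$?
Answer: $\frac{3169}{7} \approx 452.71$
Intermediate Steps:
$r{\left(U \right)} = 1 - \frac{9}{U}$
$355 + r{\left(21 \right)} 171 = 355 + \frac{-9 + 21}{21} \cdot 171 = 355 + \frac{1}{21} \cdot 12 \cdot 171 = 355 + \frac{4}{7} \cdot 171 = 355 + \frac{684}{7} = \frac{3169}{7}$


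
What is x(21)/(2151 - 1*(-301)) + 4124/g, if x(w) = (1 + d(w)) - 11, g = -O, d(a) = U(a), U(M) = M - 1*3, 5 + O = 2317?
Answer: -630847/354314 ≈ -1.7805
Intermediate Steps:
O = 2312 (O = -5 + 2317 = 2312)
U(M) = -3 + M (U(M) = M - 3 = -3 + M)
d(a) = -3 + a
g = -2312 (g = -1*2312 = -2312)
x(w) = -13 + w (x(w) = (1 + (-3 + w)) - 11 = (-2 + w) - 11 = -13 + w)
x(21)/(2151 - 1*(-301)) + 4124/g = (-13 + 21)/(2151 - 1*(-301)) + 4124/(-2312) = 8/(2151 + 301) + 4124*(-1/2312) = 8/2452 - 1031/578 = 8*(1/2452) - 1031/578 = 2/613 - 1031/578 = -630847/354314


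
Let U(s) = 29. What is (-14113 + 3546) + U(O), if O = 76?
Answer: -10538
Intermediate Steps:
(-14113 + 3546) + U(O) = (-14113 + 3546) + 29 = -10567 + 29 = -10538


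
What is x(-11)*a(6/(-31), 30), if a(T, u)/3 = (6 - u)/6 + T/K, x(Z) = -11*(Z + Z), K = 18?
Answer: -90266/31 ≈ -2911.8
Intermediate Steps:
x(Z) = -22*Z
a(T, u) = 3 - u/2 + T/6 (a(T, u) = 3*((6 - u)/6 + T/18) = 3*((6 - u)*(⅙) + T*(1/18)) = 3*((1 - u/6) + T/18) = 3*(1 - u/6 + T/18) = 3 - u/2 + T/6)
x(-11)*a(6/(-31), 30) = (-22*(-11))*(3 - ½*30 + (6/(-31))/6) = 242*(3 - 15 + (6*(-1/31))/6) = 242*(3 - 15 + (⅙)*(-6/31)) = 242*(3 - 15 - 1/31) = 242*(-373/31) = -90266/31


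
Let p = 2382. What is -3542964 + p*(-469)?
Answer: -4660122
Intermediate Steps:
-3542964 + p*(-469) = -3542964 + 2382*(-469) = -3542964 - 1117158 = -4660122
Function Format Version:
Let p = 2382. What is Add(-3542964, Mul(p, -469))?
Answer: -4660122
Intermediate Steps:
Add(-3542964, Mul(p, -469)) = Add(-3542964, Mul(2382, -469)) = Add(-3542964, -1117158) = -4660122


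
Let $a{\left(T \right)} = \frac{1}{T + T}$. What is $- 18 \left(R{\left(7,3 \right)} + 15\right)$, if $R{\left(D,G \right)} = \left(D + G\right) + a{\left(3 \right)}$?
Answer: $-453$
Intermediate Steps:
$a{\left(T \right)} = \frac{1}{2 T}$
$R{\left(D,G \right)} = \frac{1}{6} + D + G$ ($R{\left(D,G \right)} = \left(D + G\right) + \frac{1}{2 \cdot 3} = \left(D + G\right) + \frac{1}{2} \cdot \frac{1}{3} = \left(D + G\right) + \frac{1}{6} = \frac{1}{6} + D + G$)
$- 18 \left(R{\left(7,3 \right)} + 15\right) = - 18 \left(\left(\frac{1}{6} + 7 + 3\right) + 15\right) = - 18 \left(\frac{61}{6} + 15\right) = \left(-18\right) \frac{151}{6} = -453$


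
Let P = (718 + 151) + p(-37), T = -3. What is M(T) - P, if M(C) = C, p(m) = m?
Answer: -835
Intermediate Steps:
P = 832 (P = (718 + 151) - 37 = 869 - 37 = 832)
M(T) - P = -3 - 1*832 = -3 - 832 = -835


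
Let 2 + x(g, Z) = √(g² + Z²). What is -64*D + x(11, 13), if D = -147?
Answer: 9406 + √290 ≈ 9423.0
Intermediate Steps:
x(g, Z) = -2 + √(Z² + g²) (x(g, Z) = -2 + √(g² + Z²) = -2 + √(Z² + g²))
-64*D + x(11, 13) = -64*(-147) + (-2 + √(13² + 11²)) = 9408 + (-2 + √(169 + 121)) = 9408 + (-2 + √290) = 9406 + √290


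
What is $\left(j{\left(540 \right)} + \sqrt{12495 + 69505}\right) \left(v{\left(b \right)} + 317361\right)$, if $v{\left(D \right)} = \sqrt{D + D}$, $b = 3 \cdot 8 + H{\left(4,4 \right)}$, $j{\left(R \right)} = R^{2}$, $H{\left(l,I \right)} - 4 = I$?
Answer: $92544800400 + 6347380 \sqrt{205} \approx 9.2636 \cdot 10^{10}$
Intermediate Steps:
$H{\left(l,I \right)} = 4 + I$
$b = 32$ ($b = 3 \cdot 8 + \left(4 + 4\right) = 24 + 8 = 32$)
$v{\left(D \right)} = \sqrt{2} \sqrt{D}$ ($v{\left(D \right)} = \sqrt{2 D} = \sqrt{2} \sqrt{D}$)
$\left(j{\left(540 \right)} + \sqrt{12495 + 69505}\right) \left(v{\left(b \right)} + 317361\right) = \left(540^{2} + \sqrt{12495 + 69505}\right) \left(\sqrt{2} \sqrt{32} + 317361\right) = \left(291600 + \sqrt{82000}\right) \left(\sqrt{2} \cdot 4 \sqrt{2} + 317361\right) = \left(291600 + 20 \sqrt{205}\right) \left(8 + 317361\right) = \left(291600 + 20 \sqrt{205}\right) 317369 = 92544800400 + 6347380 \sqrt{205}$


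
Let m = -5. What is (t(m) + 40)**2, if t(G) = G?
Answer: 1225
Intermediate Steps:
(t(m) + 40)**2 = (-5 + 40)**2 = 35**2 = 1225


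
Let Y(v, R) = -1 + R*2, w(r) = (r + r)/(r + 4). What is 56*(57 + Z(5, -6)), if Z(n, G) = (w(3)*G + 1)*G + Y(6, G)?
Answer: 3856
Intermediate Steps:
w(r) = 2*r/(4 + r) (w(r) = (2*r)/(4 + r) = 2*r/(4 + r))
Y(v, R) = -1 + 2*R
Z(n, G) = -1 + 2*G + G*(1 + 6*G/7) (Z(n, G) = ((2*3/(4 + 3))*G + 1)*G + (-1 + 2*G) = ((2*3/7)*G + 1)*G + (-1 + 2*G) = ((2*3*(1/7))*G + 1)*G + (-1 + 2*G) = (6*G/7 + 1)*G + (-1 + 2*G) = (1 + 6*G/7)*G + (-1 + 2*G) = G*(1 + 6*G/7) + (-1 + 2*G) = -1 + 2*G + G*(1 + 6*G/7))
56*(57 + Z(5, -6)) = 56*(57 + (-1 + 3*(-6) + (6/7)*(-6)**2)) = 56*(57 + (-1 - 18 + (6/7)*36)) = 56*(57 + (-1 - 18 + 216/7)) = 56*(57 + 83/7) = 56*(482/7) = 3856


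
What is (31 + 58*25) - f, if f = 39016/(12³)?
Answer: 315019/216 ≈ 1458.4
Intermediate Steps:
f = 4877/216 (f = 39016/1728 = 39016*(1/1728) = 4877/216 ≈ 22.579)
(31 + 58*25) - f = (31 + 58*25) - 1*4877/216 = (31 + 1450) - 4877/216 = 1481 - 4877/216 = 315019/216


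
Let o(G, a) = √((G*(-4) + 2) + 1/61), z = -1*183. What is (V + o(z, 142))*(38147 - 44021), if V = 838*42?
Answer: -206741304 - 88110*√12139/61 ≈ -2.0690e+8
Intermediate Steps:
z = -183
V = 35196
o(G, a) = √(123/61 - 4*G) (o(G, a) = √((-4*G + 2) + 1/61) = √((2 - 4*G) + 1/61) = √(123/61 - 4*G))
(V + o(z, 142))*(38147 - 44021) = (35196 + √(7503 - 14884*(-183))/61)*(38147 - 44021) = (35196 + √(7503 + 2723772)/61)*(-5874) = (35196 + √2731275/61)*(-5874) = (35196 + (15*√12139)/61)*(-5874) = (35196 + 15*√12139/61)*(-5874) = -206741304 - 88110*√12139/61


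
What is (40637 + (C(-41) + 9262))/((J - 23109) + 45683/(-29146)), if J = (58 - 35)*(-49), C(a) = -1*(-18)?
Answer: -1454880882/706428139 ≈ -2.0595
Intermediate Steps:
C(a) = 18
J = -1127 (J = 23*(-49) = -1127)
(40637 + (C(-41) + 9262))/((J - 23109) + 45683/(-29146)) = (40637 + (18 + 9262))/((-1127 - 23109) + 45683/(-29146)) = (40637 + 9280)/(-24236 + 45683*(-1/29146)) = 49917/(-24236 - 45683/29146) = 49917/(-706428139/29146) = 49917*(-29146/706428139) = -1454880882/706428139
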